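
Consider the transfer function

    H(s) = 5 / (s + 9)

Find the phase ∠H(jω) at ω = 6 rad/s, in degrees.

∠H(j6) ≈ -33.69°

At s = j6: numerator = 5, denominator = 9 + j6.
∠H = ∠num − ∠den = 0° − (33.690°) = -33.69°.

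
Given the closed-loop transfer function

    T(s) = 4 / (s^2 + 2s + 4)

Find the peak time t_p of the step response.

Comparing s^2 + 2s + 4 to s^2 + 2ζωₙs + ωₙ²: ωₙ = 2 rad/s and ζ = 2/(2·2) = 0.5.
ζωₙ = 2/2 = 1, so ω_d = ωₙ√(1−ζ²) = √(ωₙ² − (ζωₙ)²) = √(4 − 1²) = √3 ≈ 1.732 rad/s.
t_p = π/ω_d = π/1.732 ≈ 1.814 s.

t_p ≈ 1.814 s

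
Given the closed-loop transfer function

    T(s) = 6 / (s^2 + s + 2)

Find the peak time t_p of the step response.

t_p ≈ 2.375 s

Comparing s^2 + s + 2 to s^2 + 2ζωₙs + ωₙ²: ωₙ = √2 ≈ 1.414 rad/s and ζ = 1/(2·√2) ≈ 0.3536.
ζωₙ = 1/2 = 0.5, so ω_d = ωₙ√(1−ζ²) = √(ωₙ² − (ζωₙ)²) = √(2 − 0.5²) = √1.75 ≈ 1.323 rad/s.
t_p = π/ω_d = π/1.323 ≈ 2.375 s.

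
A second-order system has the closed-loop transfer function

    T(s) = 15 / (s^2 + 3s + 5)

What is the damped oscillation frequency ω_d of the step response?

Comparing s^2 + 3s + 5 to s^2 + 2ζωₙs + ωₙ²: ωₙ = √5 ≈ 2.236 rad/s and ζ = 3/(2·√5) ≈ 0.6708.
ζωₙ = 3/2 = 1.5, so ω_d = ωₙ√(1−ζ²) = √(ωₙ² − (ζωₙ)²) = √(5 − 1.5²) = √2.75 ≈ 1.658 rad/s.

ω_d ≈ 1.658 rad/s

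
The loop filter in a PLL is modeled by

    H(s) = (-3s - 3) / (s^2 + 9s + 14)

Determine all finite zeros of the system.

s = -1

Set the numerator to zero: -3s - 3 = 0, i.e. -3·(s + 1) = 0.
So s = -1.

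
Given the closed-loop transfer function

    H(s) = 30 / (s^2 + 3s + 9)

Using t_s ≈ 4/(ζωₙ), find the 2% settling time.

t_s ≈ 2.667 s

Comparing s^2 + 3s + 9 to s^2 + 2ζωₙs + ωₙ²: ωₙ = 3 rad/s and ζ = 3/(2·3) = 0.5.
ζωₙ = 3/2 = 1.5, so t_s ≈ 4/(ζωₙ) = 4/1.5 ≈ 2.667 s.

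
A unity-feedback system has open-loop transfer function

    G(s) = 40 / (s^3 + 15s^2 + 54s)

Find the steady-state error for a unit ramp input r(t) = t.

G(s) has one pole at the origin.
This is a Type 1 system. Kv = lim_{s→0} s·G(s) = 40/54 = 20/27.
e_ss = 1/Kv = 1/(20/27) = 27/20 ≈ 1.350.

e_ss = 1.350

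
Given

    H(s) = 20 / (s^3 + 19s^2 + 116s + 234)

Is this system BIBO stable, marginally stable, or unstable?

The denominator s^3 + 19s^2 + 116s + 234 factors as (s + 9)(s^2 + 10s + 26), giving poles at s = -9, -5 + j, -5 - j.
Since all poles lie strictly in the left half-plane, the system is stable.

stable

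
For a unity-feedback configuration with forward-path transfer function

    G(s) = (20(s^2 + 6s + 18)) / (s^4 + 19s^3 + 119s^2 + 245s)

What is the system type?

The denominator has 1 factor of s at the origin (free integrator), so this is a Type 1 system.

Type 1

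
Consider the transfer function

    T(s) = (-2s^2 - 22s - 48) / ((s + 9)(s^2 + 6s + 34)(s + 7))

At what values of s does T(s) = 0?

Set the numerator to zero: -2s^2 - 22s - 48 = 0, i.e. -2·(s^2 + 11s + 24) = 0.
Factoring: (s + 8)(s + 3) = 0.

s = -8, -3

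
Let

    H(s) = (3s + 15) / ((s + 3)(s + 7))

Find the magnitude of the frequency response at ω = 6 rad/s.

|H(j6)| ≈ 0.3789

Substitute s = j6: numerator = 15 + j18, denominator = -15 + j60.
|H(j6)| = |15 + j18| / |-15 + j60| = 23.431 / 61.847 ≈ 0.3789.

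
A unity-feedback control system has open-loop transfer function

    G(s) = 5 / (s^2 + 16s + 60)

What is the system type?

Type 0

The denominator has no factor of s at the origin — no free integrator — so this is a Type 0 system.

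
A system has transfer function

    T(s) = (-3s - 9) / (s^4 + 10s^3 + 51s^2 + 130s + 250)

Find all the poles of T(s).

The poles are the roots of the denominator s^4 + 10s^3 + 51s^2 + 130s + 250 = 0.
No real roots exist; factor into two real quadratics: (s^2 + 8s + 25)(s^2 + 2s + 10) = 0.
Each quadratic gives a conjugate pair via the quadratic formula.

s = -4 + 3j, -4 - 3j, -1 + 3j, -1 - 3j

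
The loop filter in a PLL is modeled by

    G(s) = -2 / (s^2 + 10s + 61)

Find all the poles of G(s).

The poles are the roots of the denominator s^2 + 10s + 61 = 0.
Using the quadratic formula: s = (-10 ± √(-144))/2 = -5 ± 6j.

s = -5 + 6j, -5 - 6j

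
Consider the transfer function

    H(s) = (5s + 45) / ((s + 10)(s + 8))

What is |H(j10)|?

Substitute s = j10: numerator = 45 + j50, denominator = -20 + j180.
|H(j10)| = |45 + j50| / |-20 + j180| = 67.268 / 181.11 ≈ 0.3714.

|H(j10)| ≈ 0.3714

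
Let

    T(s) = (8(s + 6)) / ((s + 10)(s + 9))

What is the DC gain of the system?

At s = 0 each factor (s + a) contributes a and each (s^2 + bs + c) contributes c.
T(0) = 8·(6) / ((10) · (9)) = 48/90 = 8/15.

T(0) = 8/15 ≈ 0.5333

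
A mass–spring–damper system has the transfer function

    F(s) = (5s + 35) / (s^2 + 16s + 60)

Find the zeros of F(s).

Set the numerator to zero: 5s + 35 = 0, i.e. 5·(s + 7) = 0.
So s = -7.

s = -7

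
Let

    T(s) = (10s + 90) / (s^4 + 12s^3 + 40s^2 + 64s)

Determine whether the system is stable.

The denominator s^4 + 12s^3 + 40s^2 + 64s factors as s(s^2 + 4s + 8)(s + 8), giving poles at s = 0, -2 ± 2j, -8.
Since the simple pole(s) at s = 0 lie on the jω-axis with none in the right half-plane, the system is marginally stable.

marginally stable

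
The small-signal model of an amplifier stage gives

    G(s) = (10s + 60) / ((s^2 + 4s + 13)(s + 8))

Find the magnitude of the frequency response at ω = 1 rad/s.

|G(j1)| ≈ 0.5965

Substitute s = j1: numerator = 60 + j10, denominator = 92 + j44.
|G(j1)| = |60 + j10| / |92 + j44| = 60.828 / 101.98 ≈ 0.5965.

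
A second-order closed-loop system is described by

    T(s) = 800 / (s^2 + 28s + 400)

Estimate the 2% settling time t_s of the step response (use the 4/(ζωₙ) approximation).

Comparing s^2 + 28s + 400 to s^2 + 2ζωₙs + ωₙ²: ωₙ = 20 rad/s and ζ = 28/(2·20) = 0.7.
ζωₙ = 28/2 = 14, so t_s ≈ 4/(ζωₙ) = 4/14 ≈ 0.2857 s.

t_s ≈ 0.2857 s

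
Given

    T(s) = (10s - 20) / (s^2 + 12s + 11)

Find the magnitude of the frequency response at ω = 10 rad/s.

Substitute s = j10: numerator = -20 + j100, denominator = -89 + j120.
|T(j10)| = |-20 + j100| / |-89 + j120| = 101.98 / 149.40 ≈ 0.6826.

|T(j10)| ≈ 0.6826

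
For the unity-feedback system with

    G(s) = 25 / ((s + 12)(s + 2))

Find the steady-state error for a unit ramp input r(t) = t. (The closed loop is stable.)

e_ss = ∞

G(s) has no poles at the origin.
This is a Type 0 system; Kv = lim_{s→0} s·G(s) = 0, so the steady-state error for a ramp input is infinite.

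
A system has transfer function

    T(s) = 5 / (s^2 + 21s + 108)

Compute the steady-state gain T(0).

Set s = 0: T(0) = (5) / (108) = 5/108.

T(0) = 5/108 ≈ 0.04630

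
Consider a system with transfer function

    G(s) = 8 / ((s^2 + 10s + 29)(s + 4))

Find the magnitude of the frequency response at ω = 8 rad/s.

|G(j8)| ≈ 0.01024

Substitute s = j8: numerator = 8, denominator = -780 + j40.
|G(j8)| = |8| / |-780 + j40| = 8 / 781.02 ≈ 0.01024.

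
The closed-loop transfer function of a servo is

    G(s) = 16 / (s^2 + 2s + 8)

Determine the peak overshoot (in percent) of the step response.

Comparing s^2 + 2s + 8 to s^2 + 2ζωₙs + ωₙ²: ωₙ = √8 ≈ 2.828 rad/s and ζ = 2/(2·√8) ≈ 0.3536.
%OS = 100·exp(−πζ/√(1−ζ²)) = 100·exp(−π·0.3536/√(1−0.3536²)) ≈ 30.5%.

%OS ≈ 30.5%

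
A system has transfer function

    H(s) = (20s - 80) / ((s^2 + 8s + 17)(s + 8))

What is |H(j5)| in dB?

|H(j5)|_dB ≈ -9.56 dB

Substitute s = j5: numerator = -80 + j100, denominator = -264 + j280.
|H(j5)| = |-80 + j100| / |-264 + j280| = 128.06 / 384.83 ≈ 0.3328.
In decibels: 20·log₁₀(0.3328) ≈ -9.56 dB.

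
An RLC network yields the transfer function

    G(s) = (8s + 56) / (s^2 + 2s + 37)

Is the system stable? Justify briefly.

The poles can be read from the denominator factors: s = -1 + 6j, -1 - 6j.
Since all poles lie strictly in the left half-plane, the system is stable.

stable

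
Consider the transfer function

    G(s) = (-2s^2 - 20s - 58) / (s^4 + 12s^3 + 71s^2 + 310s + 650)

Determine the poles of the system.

The poles are the roots of the denominator s^4 + 12s^3 + 71s^2 + 310s + 650 = 0.
Trying s = -5: the polynomial evaluates to 0, so (s + 5) is a factor.
Dividing out leaves s^3 + 7s^2 + 36s + 130 = 0.
This factors further as (s^2 + 2s + 26)(s + 5) = 0.

s = -1 + 5j, -1 - 5j, -5, -5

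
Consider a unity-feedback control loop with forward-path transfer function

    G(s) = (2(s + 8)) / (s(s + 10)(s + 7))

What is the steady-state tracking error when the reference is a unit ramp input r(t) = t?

e_ss = 4.375

G(s) has one pole at the origin.
This is a Type 1 system. Kv = lim_{s→0} s·G(s) = 16/70 = 8/35.
e_ss = 1/Kv = 1/(8/35) = 35/8 ≈ 4.375.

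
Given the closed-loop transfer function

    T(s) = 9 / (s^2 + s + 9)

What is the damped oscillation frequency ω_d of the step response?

ω_d ≈ 2.958 rad/s

Comparing s^2 + s + 9 to s^2 + 2ζωₙs + ωₙ²: ωₙ = 3 rad/s and ζ = 1/(2·3) ≈ 0.1667.
ζωₙ = 1/2 = 0.5, so ω_d = ωₙ√(1−ζ²) = √(ωₙ² − (ζωₙ)²) = √(9 − 0.5²) = √8.75 ≈ 2.958 rad/s.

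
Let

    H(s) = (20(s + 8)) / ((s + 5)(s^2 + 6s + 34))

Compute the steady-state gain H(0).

At s = 0 each factor (s + a) contributes a and each (s^2 + bs + c) contributes c.
H(0) = 20·(8) / ((5) · (34)) = 160/170 = 16/17.

H(0) = 16/17 ≈ 0.9412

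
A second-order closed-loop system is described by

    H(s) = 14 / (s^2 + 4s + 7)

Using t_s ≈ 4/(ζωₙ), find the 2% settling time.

Comparing s^2 + 4s + 7 to s^2 + 2ζωₙs + ωₙ²: ωₙ = √7 ≈ 2.646 rad/s and ζ = 4/(2·√7) ≈ 0.7559.
ζωₙ = 4/2 = 2, so t_s ≈ 4/(ζωₙ) = 4/2 = 2 s.

t_s ≈ 2 s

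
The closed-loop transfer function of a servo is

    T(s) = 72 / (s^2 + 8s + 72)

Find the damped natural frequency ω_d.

Comparing s^2 + 8s + 72 to s^2 + 2ζωₙs + ωₙ²: ωₙ = √72 ≈ 8.485 rad/s and ζ = 8/(2·√72) ≈ 0.4714.
ζωₙ = 8/2 = 4, so ω_d = ωₙ√(1−ζ²) = √(ωₙ² − (ζωₙ)²) = √(72 − 4²) = √56 ≈ 7.483 rad/s.

ω_d ≈ 7.483 rad/s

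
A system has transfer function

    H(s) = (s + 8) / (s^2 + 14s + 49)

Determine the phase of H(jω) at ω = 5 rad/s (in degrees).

∠H(j5) ≈ -39.07°

At s = j5: numerator = 8 + j5, denominator = 24 + j70.
∠H = ∠num − ∠den = 32.005° − (71.075°) = -39.07°.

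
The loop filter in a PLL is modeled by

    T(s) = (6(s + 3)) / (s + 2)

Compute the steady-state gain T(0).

Set s = 0: T(0) = (18) / (2) = 9.

T(0) = 9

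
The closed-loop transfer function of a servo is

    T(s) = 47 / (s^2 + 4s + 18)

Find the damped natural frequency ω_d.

Comparing s^2 + 4s + 18 to s^2 + 2ζωₙs + ωₙ²: ωₙ = √18 ≈ 4.243 rad/s and ζ = 4/(2·√18) ≈ 0.4714.
ζωₙ = 4/2 = 2, so ω_d = ωₙ√(1−ζ²) = √(ωₙ² − (ζωₙ)²) = √(18 − 2²) = √14 ≈ 3.742 rad/s.

ω_d ≈ 3.742 rad/s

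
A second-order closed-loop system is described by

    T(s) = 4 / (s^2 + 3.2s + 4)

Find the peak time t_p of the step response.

Comparing s^2 + 3.2s + 4 to s^2 + 2ζωₙs + ωₙ²: ωₙ = 2 rad/s and ζ = 3.2/(2·2) = 0.8.
ζωₙ = 3.2/2 = 1.6, so ω_d = ωₙ√(1−ζ²) = √(ωₙ² − (ζωₙ)²) = √(4 − 1.6²) = √1.44 = 1.200 rad/s.
t_p = π/ω_d = π/1.200 ≈ 2.618 s.

t_p ≈ 2.618 s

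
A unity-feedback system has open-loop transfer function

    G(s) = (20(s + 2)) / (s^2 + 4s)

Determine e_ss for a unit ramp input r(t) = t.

e_ss = 0.1000

G(s) has one pole at the origin.
This is a Type 1 system. Kv = lim_{s→0} s·G(s) = 40/4 = 10.
e_ss = 1/Kv = 1/(10) = 1/10 ≈ 0.1000.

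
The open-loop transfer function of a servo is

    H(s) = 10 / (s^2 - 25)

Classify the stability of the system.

The denominator s^2 - 25 factors as (s + 5)(s - 5), giving poles at s = -5, 5.
Since the pole(s) at s = 5 lie in the right half-plane, the system is unstable.

unstable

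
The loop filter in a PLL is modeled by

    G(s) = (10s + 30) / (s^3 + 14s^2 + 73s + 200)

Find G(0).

G(0) = 3/20 ≈ 0.1500

Set s = 0: G(0) = (30) / (200) = 3/20.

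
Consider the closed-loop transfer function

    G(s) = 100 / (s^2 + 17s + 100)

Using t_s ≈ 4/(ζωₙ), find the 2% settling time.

Comparing s^2 + 17s + 100 to s^2 + 2ζωₙs + ωₙ²: ωₙ = 10 rad/s and ζ = 17/(2·10) = 0.85.
ζωₙ = 17/2 = 8.5, so t_s ≈ 4/(ζωₙ) = 4/8.5 ≈ 0.4706 s.

t_s ≈ 0.4706 s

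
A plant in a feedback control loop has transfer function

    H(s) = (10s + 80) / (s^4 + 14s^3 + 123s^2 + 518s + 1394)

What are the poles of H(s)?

The poles are the roots of the denominator s^4 + 14s^3 + 123s^2 + 518s + 1394 = 0.
No real roots exist; factor into two real quadratics: (s^2 + 6s + 34)(s^2 + 8s + 41) = 0.
Each quadratic gives a conjugate pair via the quadratic formula.

s = -3 ± 5j, -4 ± 5j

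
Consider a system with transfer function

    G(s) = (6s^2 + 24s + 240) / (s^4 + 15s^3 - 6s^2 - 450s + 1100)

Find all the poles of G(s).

s = 3 ± j, -11, -10

The poles are the roots of the denominator s^4 + 15s^3 - 6s^2 - 450s + 1100 = 0.
Trying s = -11: the polynomial evaluates to 0, so (s + 11) is a factor.
Dividing out leaves s^3 + 4s^2 - 50s + 100 = 0.
This factors further as (s^2 - 6s + 10)(s + 10) = 0.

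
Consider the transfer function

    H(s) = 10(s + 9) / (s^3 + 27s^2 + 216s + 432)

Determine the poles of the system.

s = -12, -3, -12

The poles are the roots of the denominator s^3 + 27s^2 + 216s + 432 = 0.
Trying s = -12: the polynomial evaluates to 0, so (s + 12) is a factor.
Dividing out leaves s^2 + 15s + 36 = 0.
Factoring the quadratic: (s + 3)(s + 12) = 0.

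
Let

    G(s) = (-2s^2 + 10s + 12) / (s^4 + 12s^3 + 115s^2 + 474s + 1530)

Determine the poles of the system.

s = -3 ± 6j, -3 ± 5j

The poles are the roots of the denominator s^4 + 12s^3 + 115s^2 + 474s + 1530 = 0.
No real roots exist; factor into two real quadratics: (s^2 + 6s + 45)(s^2 + 6s + 34) = 0.
Each quadratic gives a conjugate pair via the quadratic formula.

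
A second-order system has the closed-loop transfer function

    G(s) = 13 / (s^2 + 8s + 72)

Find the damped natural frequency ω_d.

ω_d ≈ 7.483 rad/s

Comparing s^2 + 8s + 72 to s^2 + 2ζωₙs + ωₙ²: ωₙ = √72 ≈ 8.485 rad/s and ζ = 8/(2·√72) ≈ 0.4714.
ζωₙ = 8/2 = 4, so ω_d = ωₙ√(1−ζ²) = √(ωₙ² − (ζωₙ)²) = √(72 − 4²) = √56 ≈ 7.483 rad/s.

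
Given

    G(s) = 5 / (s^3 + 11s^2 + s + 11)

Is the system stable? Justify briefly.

The denominator s^3 + 11s^2 + s + 11 factors as (s^2 + 1)(s + 11), giving poles at s = j, -j, -11.
Since the simple pole(s) at s = ±j lie on the jω-axis with none in the right half-plane, the system is marginally stable.

marginally stable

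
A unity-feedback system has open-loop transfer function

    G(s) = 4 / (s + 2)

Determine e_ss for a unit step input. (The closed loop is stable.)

G(s) has no poles at the origin.
This is a Type 0 system. Kp = lim_{s→0} G(s) = 4/2 = 2.
e_ss = 1/(1 + Kp) = 1/(1 + 2) = 1/3 ≈ 0.3333.

e_ss = 0.3333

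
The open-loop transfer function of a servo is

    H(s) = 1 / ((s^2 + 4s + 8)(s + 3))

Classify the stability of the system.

stable

The poles can be read from the denominator factors: s = -2 ± 2j, -3.
Since all poles lie strictly in the left half-plane, the system is stable.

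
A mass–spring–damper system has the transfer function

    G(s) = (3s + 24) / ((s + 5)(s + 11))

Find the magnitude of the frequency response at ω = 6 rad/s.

|G(j6)| ≈ 0.3066

Substitute s = j6: numerator = 24 + j18, denominator = 19 + j96.
|G(j6)| = |24 + j18| / |19 + j96| = 30 / 97.862 ≈ 0.3066.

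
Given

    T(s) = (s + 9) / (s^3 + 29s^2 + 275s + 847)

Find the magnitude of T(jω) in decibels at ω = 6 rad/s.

|T(j6)|_dB ≈ -42.5 dB

Substitute s = j6: numerator = 9 + j6, denominator = -197 + j1434.
|T(j6)| = |9 + j6| / |-197 + j1434| = 10.817 / 1447.5 ≈ 0.007473.
In decibels: 20·log₁₀(0.007473) ≈ -42.5 dB.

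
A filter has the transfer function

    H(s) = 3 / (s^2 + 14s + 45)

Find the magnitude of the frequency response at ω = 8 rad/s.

Substitute s = j8: numerator = 3, denominator = -19 + j112.
|H(j8)| = |3| / |-19 + j112| = 3 / 113.60 ≈ 0.02641.

|H(j8)| ≈ 0.02641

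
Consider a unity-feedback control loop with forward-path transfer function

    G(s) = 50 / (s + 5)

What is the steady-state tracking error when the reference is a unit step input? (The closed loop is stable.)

e_ss = 0.09091

G(s) has no poles at the origin.
This is a Type 0 system. Kp = lim_{s→0} G(s) = 50/5 = 10.
e_ss = 1/(1 + Kp) = 1/(1 + 10) = 1/11 ≈ 0.09091.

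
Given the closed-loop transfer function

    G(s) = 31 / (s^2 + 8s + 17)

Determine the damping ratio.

Compare the denominator to the standard form s^2 + 2ζωₙs + ωₙ².
ωₙ² = 17, so ωₙ = √17 ≈ 4.123 rad/s.
2ζωₙ = 8, so ζ = 8/(2·√17) ≈ 0.9701.

ζ ≈ 0.9701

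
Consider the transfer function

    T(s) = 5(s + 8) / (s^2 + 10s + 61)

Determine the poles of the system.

The poles are the roots of the denominator s^2 + 10s + 61 = 0.
Using the quadratic formula: s = (-10 ± √(-144))/2 = -5 ± 6j.

s = -5 ± 6j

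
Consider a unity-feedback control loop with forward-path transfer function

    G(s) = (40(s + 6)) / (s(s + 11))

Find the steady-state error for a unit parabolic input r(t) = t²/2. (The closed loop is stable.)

G(s) has one pole at the origin.
This is a Type 1 system; Ka = lim_{s→0} s^2·G(s) = 0, so the steady-state error for a parabola input is infinite.

e_ss = ∞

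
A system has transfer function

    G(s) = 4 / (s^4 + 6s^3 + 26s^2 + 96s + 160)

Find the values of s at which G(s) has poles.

The poles are the roots of the denominator s^4 + 6s^3 + 26s^2 + 96s + 160 = 0.
No real roots exist; factor into two real quadratics: (s^2 + 16)(s^2 + 6s + 10) = 0.
Each quadratic gives a conjugate pair via the quadratic formula.

s = ±4j, -3 ± j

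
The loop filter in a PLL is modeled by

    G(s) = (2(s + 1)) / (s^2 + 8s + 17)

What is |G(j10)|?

Substitute s = j10: numerator = 2 + j20, denominator = -83 + j80.
|G(j10)| = |2 + j20| / |-83 + j80| = 20.100 / 115.28 ≈ 0.1744.

|G(j10)| ≈ 0.1744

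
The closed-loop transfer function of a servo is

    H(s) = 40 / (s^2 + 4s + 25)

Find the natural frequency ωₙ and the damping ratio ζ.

Compare the denominator to the standard form s^2 + 2ζωₙs + ωₙ².
ωₙ² = 25, so ωₙ = 5 rad/s.
2ζωₙ = 4, so ζ = 4/(2·5) = 0.4.
With ζ = 0.4 the response is underdamped.

ωₙ = 5 rad/s, ζ = 0.4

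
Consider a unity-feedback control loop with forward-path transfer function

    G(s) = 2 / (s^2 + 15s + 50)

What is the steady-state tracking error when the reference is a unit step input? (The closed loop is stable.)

G(s) has no poles at the origin.
This is a Type 0 system. Kp = lim_{s→0} G(s) = 2/50 = 1/25.
e_ss = 1/(1 + Kp) = 1/(1 + 1/25) = 25/26 ≈ 0.9615.

e_ss = 0.9615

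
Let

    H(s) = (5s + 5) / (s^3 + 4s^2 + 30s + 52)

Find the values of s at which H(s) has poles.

The poles are the roots of the denominator s^3 + 4s^2 + 30s + 52 = 0.
Trying s = -2: the polynomial evaluates to 0, so (s + 2) is a factor.
Dividing out leaves s^2 + 2s + 26 = 0.
The quadratic formula then gives s = -1 ± 5j.

s = -1 ± 5j, -2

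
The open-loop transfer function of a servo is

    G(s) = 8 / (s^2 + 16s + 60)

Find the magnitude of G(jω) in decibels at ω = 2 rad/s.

Substitute s = j2: numerator = 8, denominator = 56 + j32.
|G(j2)| = |8| / |56 + j32| = 8 / 64.498 ≈ 0.1240.
In decibels: 20·log₁₀(0.1240) ≈ -18.1 dB.

|G(j2)|_dB ≈ -18.1 dB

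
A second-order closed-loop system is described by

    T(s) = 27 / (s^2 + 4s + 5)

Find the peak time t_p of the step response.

Comparing s^2 + 4s + 5 to s^2 + 2ζωₙs + ωₙ²: ωₙ = √5 ≈ 2.236 rad/s and ζ = 4/(2·√5) ≈ 0.8944.
ζωₙ = 4/2 = 2, so ω_d = ωₙ√(1−ζ²) = √(ωₙ² − (ζωₙ)²) = √(5 − 2²) = √1 = 1 rad/s.
t_p = π/ω_d = π/1 ≈ 3.142 s.

t_p ≈ 3.142 s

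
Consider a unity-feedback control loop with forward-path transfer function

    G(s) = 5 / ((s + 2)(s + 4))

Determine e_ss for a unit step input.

e_ss = 0.6154

G(s) has no poles at the origin.
This is a Type 0 system. Kp = lim_{s→0} G(s) = 5/8.
e_ss = 1/(1 + Kp) = 1/(1 + 5/8) = 8/13 ≈ 0.6154.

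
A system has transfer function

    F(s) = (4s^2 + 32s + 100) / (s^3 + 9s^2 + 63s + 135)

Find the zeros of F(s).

Set the numerator to zero: 4s^2 + 32s + 100 = 0, i.e. 4·(s^2 + 8s + 25) = 0.
Factoring: (s^2 + 8s + 25) = 0.

s = -4 ± 3j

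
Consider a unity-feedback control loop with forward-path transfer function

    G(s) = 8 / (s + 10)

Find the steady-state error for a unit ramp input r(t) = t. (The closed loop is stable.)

e_ss = ∞

G(s) has no poles at the origin.
This is a Type 0 system; Kv = lim_{s→0} s·G(s) = 0, so the steady-state error for a ramp input is infinite.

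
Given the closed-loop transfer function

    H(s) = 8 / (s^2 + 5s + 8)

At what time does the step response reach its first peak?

t_p ≈ 2.375 s

Comparing s^2 + 5s + 8 to s^2 + 2ζωₙs + ωₙ²: ωₙ = √8 ≈ 2.828 rad/s and ζ = 5/(2·√8) ≈ 0.8839.
ζωₙ = 5/2 = 2.5, so ω_d = ωₙ√(1−ζ²) = √(ωₙ² − (ζωₙ)²) = √(8 − 2.5²) = √1.75 ≈ 1.323 rad/s.
t_p = π/ω_d = π/1.323 ≈ 2.375 s.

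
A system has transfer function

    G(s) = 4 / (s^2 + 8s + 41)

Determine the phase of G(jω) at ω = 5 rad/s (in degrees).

At s = j5: numerator = 4, denominator = 16 + j40.
∠G = ∠num − ∠den = 0° − (68.199°) = -68.20°.

∠G(j5) ≈ -68.20°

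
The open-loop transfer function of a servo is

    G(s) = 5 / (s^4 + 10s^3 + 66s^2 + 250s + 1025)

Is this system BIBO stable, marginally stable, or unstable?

marginally stable

The denominator s^4 + 10s^3 + 66s^2 + 250s + 1025 factors as (s^2 + 25)(s^2 + 10s + 41), giving poles at s = ±5j, -5 ± 4j.
Since the simple pole(s) at s = ±5j lie on the jω-axis with none in the right half-plane, the system is marginally stable.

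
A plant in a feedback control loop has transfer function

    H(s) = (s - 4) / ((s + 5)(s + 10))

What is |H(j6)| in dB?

Substitute s = j6: numerator = -4 + j6, denominator = 14 + j90.
|H(j6)| = |-4 + j6| / |14 + j90| = 7.2111 / 91.082 ≈ 0.07917.
In decibels: 20·log₁₀(0.07917) ≈ -22.0 dB.

|H(j6)|_dB ≈ -22.0 dB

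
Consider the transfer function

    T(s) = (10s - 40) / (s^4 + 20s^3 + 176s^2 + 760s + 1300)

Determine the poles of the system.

The poles are the roots of the denominator s^4 + 20s^3 + 176s^2 + 760s + 1300 = 0.
No real roots exist; factor into two real quadratics: (s^2 + 10s + 26)(s^2 + 10s + 50) = 0.
Each quadratic gives a conjugate pair via the quadratic formula.

s = -5 ± j, -5 ± 5j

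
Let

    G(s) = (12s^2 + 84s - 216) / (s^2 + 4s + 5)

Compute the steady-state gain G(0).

Set s = 0: G(0) = (-216) / (5) = -216/5.

G(0) = -216/5 ≈ -43.20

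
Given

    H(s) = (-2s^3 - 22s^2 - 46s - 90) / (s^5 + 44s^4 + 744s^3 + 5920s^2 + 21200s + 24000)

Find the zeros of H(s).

s = -1 + 2j, -1 - 2j, -9

Set the numerator to zero: -2s^3 - 22s^2 - 46s - 90 = 0, i.e. -2·(s^3 + 11s^2 + 23s + 45) = 0.
Factoring: (s^2 + 2s + 5)(s + 9) = 0.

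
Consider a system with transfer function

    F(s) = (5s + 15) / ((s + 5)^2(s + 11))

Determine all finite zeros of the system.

Set the numerator to zero: 5s + 15 = 0, i.e. 5·(s + 3) = 0.
So s = -3.

s = -3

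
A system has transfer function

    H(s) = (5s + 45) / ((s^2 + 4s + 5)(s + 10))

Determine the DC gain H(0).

H(0) = 9/10 ≈ 0.9000

Set s = 0: H(0) = (45) / (50) = 9/10.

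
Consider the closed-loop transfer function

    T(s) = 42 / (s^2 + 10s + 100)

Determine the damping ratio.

ζ = 0.5

Compare the denominator to the standard form s^2 + 2ζωₙs + ωₙ².
ωₙ² = 100, so ωₙ = 10 rad/s.
2ζωₙ = 10, so ζ = 10/(2·10) = 0.5.
With ζ = 0.5 the response is underdamped.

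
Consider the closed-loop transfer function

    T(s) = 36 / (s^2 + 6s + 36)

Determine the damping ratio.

Compare the denominator to the standard form s^2 + 2ζωₙs + ωₙ².
ωₙ² = 36, so ωₙ = 6 rad/s.
2ζωₙ = 6, so ζ = 6/(2·6) = 0.5.

ζ = 0.5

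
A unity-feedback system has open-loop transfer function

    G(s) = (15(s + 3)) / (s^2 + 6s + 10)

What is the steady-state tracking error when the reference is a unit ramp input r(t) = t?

e_ss = ∞

G(s) has no poles at the origin.
This is a Type 0 system; Kv = lim_{s→0} s·G(s) = 0, so the steady-state error for a ramp input is infinite.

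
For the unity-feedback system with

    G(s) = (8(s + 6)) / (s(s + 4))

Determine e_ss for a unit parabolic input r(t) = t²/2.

e_ss = ∞

G(s) has one pole at the origin.
This is a Type 1 system; Ka = lim_{s→0} s^2·G(s) = 0, so the steady-state error for a parabola input is infinite.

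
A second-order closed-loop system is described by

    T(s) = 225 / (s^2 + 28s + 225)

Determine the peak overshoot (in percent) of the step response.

%OS ≈ 0.0284%

Comparing s^2 + 28s + 225 to s^2 + 2ζωₙs + ωₙ²: ωₙ = 15 rad/s and ζ = 28/(2·15) ≈ 0.9333.
%OS = 100·exp(−πζ/√(1−ζ²)) = 100·exp(−π·0.9333/√(1−0.9333²)) ≈ 0.0284%.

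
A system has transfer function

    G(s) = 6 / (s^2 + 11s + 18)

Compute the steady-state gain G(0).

Set s = 0: G(0) = (6) / (18) = 1/3.

G(0) = 1/3 ≈ 0.3333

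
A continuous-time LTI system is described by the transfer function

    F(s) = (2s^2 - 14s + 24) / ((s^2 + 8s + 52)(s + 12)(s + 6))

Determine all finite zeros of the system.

Set the numerator to zero: 2s^2 - 14s + 24 = 0, i.e. 2·(s^2 - 7s + 12) = 0.
Factoring: (s - 4)(s - 3) = 0.

s = 4, 3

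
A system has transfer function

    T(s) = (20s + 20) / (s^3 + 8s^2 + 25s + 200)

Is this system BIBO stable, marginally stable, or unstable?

The denominator s^3 + 8s^2 + 25s + 200 factors as (s^2 + 25)(s + 8), giving poles at s = ±5j, -8.
Since the simple pole(s) at s = 5j, -5j lie on the jω-axis with none in the right half-plane, the system is marginally stable.

marginally stable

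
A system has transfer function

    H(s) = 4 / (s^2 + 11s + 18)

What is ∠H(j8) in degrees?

At s = j8: numerator = 4, denominator = -46 + j88.
∠H = ∠num − ∠den = 0° − (117.60°) = -117.6°.

∠H(j8) ≈ -117.6°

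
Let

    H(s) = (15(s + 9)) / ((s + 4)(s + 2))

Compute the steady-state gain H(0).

H(0) = 135/8 ≈ 16.88

At s = 0 each factor (s + a) contributes a and each (s^2 + bs + c) contributes c.
H(0) = 15·(9) / ((4) · (2)) = 135/8 = 135/8.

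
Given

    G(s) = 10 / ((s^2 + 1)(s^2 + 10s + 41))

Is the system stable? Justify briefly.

The poles can be read from the denominator factors: s = ±j, -5 ± 4j.
Since the simple pole(s) at s = ±j lie on the jω-axis with none in the right half-plane, the system is marginally stable.

marginally stable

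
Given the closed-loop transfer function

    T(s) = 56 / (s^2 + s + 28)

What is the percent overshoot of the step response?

%OS ≈ 74.2%

Comparing s^2 + s + 28 to s^2 + 2ζωₙs + ωₙ²: ωₙ = √28 ≈ 5.292 rad/s and ζ = 1/(2·√28) ≈ 0.09449.
%OS = 100·exp(−πζ/√(1−ζ²)) = 100·exp(−π·0.09449/√(1−0.09449²)) ≈ 74.2%.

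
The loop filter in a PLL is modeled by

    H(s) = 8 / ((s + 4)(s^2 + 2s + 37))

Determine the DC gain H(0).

Set s = 0: H(0) = (8) / (148) = 2/37.

H(0) = 2/37 ≈ 0.05405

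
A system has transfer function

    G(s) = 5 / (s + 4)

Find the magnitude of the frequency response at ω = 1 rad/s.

|G(j1)| ≈ 1.213

Substitute s = j1: numerator = 5, denominator = 4 + j1.
|G(j1)| = |5| / |4 + j1| = 5 / 4.1231 ≈ 1.213.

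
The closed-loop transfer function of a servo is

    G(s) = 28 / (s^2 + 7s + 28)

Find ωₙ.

Compare the denominator to the standard form s^2 + 2ζωₙs + ωₙ².
ωₙ² = 28, so ωₙ = √28 ≈ 5.292 rad/s.

ωₙ ≈ 5.292 rad/s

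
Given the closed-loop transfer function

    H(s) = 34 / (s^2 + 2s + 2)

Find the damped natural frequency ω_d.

ω_d = 1 rad/s

Comparing s^2 + 2s + 2 to s^2 + 2ζωₙs + ωₙ²: ωₙ = √2 ≈ 1.414 rad/s and ζ = 2/(2·√2) ≈ 0.7071.
ζωₙ = 2/2 = 1, so ω_d = ωₙ√(1−ζ²) = √(ωₙ² − (ζωₙ)²) = √(2 − 1²) = √1 = 1 rad/s.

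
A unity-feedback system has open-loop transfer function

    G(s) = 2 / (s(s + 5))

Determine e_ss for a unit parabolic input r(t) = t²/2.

e_ss = ∞

G(s) has one pole at the origin.
This is a Type 1 system; Ka = lim_{s→0} s^2·G(s) = 0, so the steady-state error for a parabola input is infinite.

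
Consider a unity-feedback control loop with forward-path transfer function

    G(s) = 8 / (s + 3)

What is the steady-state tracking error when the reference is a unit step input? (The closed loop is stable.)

e_ss = 0.2727

G(s) has no poles at the origin.
This is a Type 0 system. Kp = lim_{s→0} G(s) = 8/3.
e_ss = 1/(1 + Kp) = 1/(1 + 8/3) = 3/11 ≈ 0.2727.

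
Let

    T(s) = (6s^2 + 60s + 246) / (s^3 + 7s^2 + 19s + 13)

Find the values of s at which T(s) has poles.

s = -3 + 2j, -3 - 2j, -1

The poles are the roots of the denominator s^3 + 7s^2 + 19s + 13 = 0.
Trying s = -1: the polynomial evaluates to 0, so (s + 1) is a factor.
Dividing out leaves s^2 + 6s + 13 = 0.
The quadratic formula then gives s = -3 ± 2j.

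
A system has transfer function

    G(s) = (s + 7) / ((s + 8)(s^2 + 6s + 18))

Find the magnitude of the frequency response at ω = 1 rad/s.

Substitute s = j1: numerator = 7 + j1, denominator = 130 + j65.
|G(j1)| = |7 + j1| / |130 + j65| = 7.0711 / 145.34 ≈ 0.04865.

|G(j1)| ≈ 0.04865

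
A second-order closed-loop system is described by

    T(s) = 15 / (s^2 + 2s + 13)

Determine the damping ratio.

ζ ≈ 0.2774

Compare the denominator to the standard form s^2 + 2ζωₙs + ωₙ².
ωₙ² = 13, so ωₙ = √13 ≈ 3.606 rad/s.
2ζωₙ = 2, so ζ = 2/(2·√13) ≈ 0.2774.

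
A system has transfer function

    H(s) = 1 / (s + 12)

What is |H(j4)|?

|H(j4)| ≈ 0.07906

Substitute s = j4: numerator = 1, denominator = 12 + j4.
|H(j4)| = |1| / |12 + j4| = 1 / 12.649 ≈ 0.07906.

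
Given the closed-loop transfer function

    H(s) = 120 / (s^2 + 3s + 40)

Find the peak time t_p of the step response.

t_p ≈ 0.5113 s

Comparing s^2 + 3s + 40 to s^2 + 2ζωₙs + ωₙ²: ωₙ = √40 ≈ 6.325 rad/s and ζ = 3/(2·√40) ≈ 0.2372.
ζωₙ = 3/2 = 1.5, so ω_d = ωₙ√(1−ζ²) = √(ωₙ² − (ζωₙ)²) = √(40 − 1.5²) = √37.75 ≈ 6.144 rad/s.
t_p = π/ω_d = π/6.144 ≈ 0.5113 s.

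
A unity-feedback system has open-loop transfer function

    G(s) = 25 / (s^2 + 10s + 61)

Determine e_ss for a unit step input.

G(s) has no poles at the origin.
This is a Type 0 system. Kp = lim_{s→0} G(s) = 25/61.
e_ss = 1/(1 + Kp) = 1/(1 + 25/61) = 61/86 ≈ 0.7093.

e_ss = 0.7093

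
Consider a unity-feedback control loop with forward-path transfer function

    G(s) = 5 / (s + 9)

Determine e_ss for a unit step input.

e_ss = 0.6429

G(s) has no poles at the origin.
This is a Type 0 system. Kp = lim_{s→0} G(s) = 5/9.
e_ss = 1/(1 + Kp) = 1/(1 + 5/9) = 9/14 ≈ 0.6429.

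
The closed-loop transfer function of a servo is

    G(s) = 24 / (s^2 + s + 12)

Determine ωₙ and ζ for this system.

ωₙ ≈ 3.464 rad/s, ζ ≈ 0.1443

Compare the denominator to the standard form s^2 + 2ζωₙs + ωₙ².
ωₙ² = 12, so ωₙ = √12 ≈ 3.464 rad/s.
2ζωₙ = 1, so ζ = 1/(2·√12) ≈ 0.1443.
With ζ = 0.1443 the response is underdamped.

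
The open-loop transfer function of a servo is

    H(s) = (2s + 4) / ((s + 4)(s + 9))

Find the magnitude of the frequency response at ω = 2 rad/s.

|H(j2)| ≈ 0.1372

Substitute s = j2: numerator = 4 + j4, denominator = 32 + j26.
|H(j2)| = |4 + j4| / |32 + j26| = 5.6569 / 41.231 ≈ 0.1372.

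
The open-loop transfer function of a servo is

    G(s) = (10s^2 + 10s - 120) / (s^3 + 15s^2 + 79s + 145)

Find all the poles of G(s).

The poles are the roots of the denominator s^3 + 15s^2 + 79s + 145 = 0.
Trying s = -5: the polynomial evaluates to 0, so (s + 5) is a factor.
Dividing out leaves s^2 + 10s + 29 = 0.
The quadratic formula then gives s = -5 ± 2j.

s = -5 + 2j, -5 - 2j, -5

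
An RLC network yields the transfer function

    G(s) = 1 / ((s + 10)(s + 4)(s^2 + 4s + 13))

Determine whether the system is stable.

stable

The poles can be read from the denominator factors: s = -10, -4, -2 + 3j, -2 - 3j.
Since all poles lie strictly in the left half-plane, the system is stable.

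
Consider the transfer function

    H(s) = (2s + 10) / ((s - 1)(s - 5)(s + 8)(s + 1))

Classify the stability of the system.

unstable

The poles can be read from the denominator factors: s = 1, 5, -8, -1.
Since the pole(s) at s = 1, 5 lie in the right half-plane, the system is unstable.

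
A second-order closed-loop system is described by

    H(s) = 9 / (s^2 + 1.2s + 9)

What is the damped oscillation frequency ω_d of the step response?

Comparing s^2 + 1.2s + 9 to s^2 + 2ζωₙs + ωₙ²: ωₙ = 3 rad/s and ζ = 1.2/(2·3) = 0.2.
ζωₙ = 1.2/2 = 0.6, so ω_d = ωₙ√(1−ζ²) = √(ωₙ² − (ζωₙ)²) = √(9 − 0.6²) = √8.64 ≈ 2.939 rad/s.

ω_d ≈ 2.939 rad/s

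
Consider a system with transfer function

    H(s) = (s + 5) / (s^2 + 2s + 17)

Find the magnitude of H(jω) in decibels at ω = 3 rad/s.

Substitute s = j3: numerator = 5 + j3, denominator = 8 + j6.
|H(j3)| = |5 + j3| / |8 + j6| = 5.8310 / 10 ≈ 0.5831.
In decibels: 20·log₁₀(0.5831) ≈ -4.69 dB.

|H(j3)|_dB ≈ -4.69 dB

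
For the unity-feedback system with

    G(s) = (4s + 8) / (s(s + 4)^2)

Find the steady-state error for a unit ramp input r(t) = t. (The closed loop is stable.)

e_ss = 2

G(s) has one pole at the origin.
This is a Type 1 system. Kv = lim_{s→0} s·G(s) = 8/16 = 1/2.
e_ss = 1/Kv = 1/(1/2) = 2.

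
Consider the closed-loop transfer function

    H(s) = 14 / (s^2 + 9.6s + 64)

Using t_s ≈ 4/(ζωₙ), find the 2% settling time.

t_s ≈ 0.8333 s

Comparing s^2 + 9.6s + 64 to s^2 + 2ζωₙs + ωₙ²: ωₙ = 8 rad/s and ζ = 9.6/(2·8) = 0.6.
ζωₙ = 9.6/2 = 4.8, so t_s ≈ 4/(ζωₙ) = 4/4.8 ≈ 0.8333 s.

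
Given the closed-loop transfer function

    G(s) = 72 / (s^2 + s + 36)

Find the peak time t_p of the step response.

Comparing s^2 + s + 36 to s^2 + 2ζωₙs + ωₙ²: ωₙ = 6 rad/s and ζ = 1/(2·6) ≈ 0.08333.
ζωₙ = 1/2 = 0.5, so ω_d = ωₙ√(1−ζ²) = √(ωₙ² − (ζωₙ)²) = √(36 − 0.5²) = √35.75 ≈ 5.979 rad/s.
t_p = π/ω_d = π/5.979 ≈ 0.5254 s.

t_p ≈ 0.5254 s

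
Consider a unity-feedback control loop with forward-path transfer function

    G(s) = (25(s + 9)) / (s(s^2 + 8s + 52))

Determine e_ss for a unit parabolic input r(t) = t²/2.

e_ss = ∞

G(s) has one pole at the origin.
This is a Type 1 system; Ka = lim_{s→0} s^2·G(s) = 0, so the steady-state error for a parabola input is infinite.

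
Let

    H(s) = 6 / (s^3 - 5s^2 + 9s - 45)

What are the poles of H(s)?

The poles are the roots of the denominator s^3 - 5s^2 + 9s - 45 = 0.
Trying s = 5: the polynomial evaluates to 0, so (s - 5) is a factor.
Dividing out leaves s^2 + 9 = 0.
The quadratic formula then gives s = 0 ± 3j.

s = 3j, -3j, 5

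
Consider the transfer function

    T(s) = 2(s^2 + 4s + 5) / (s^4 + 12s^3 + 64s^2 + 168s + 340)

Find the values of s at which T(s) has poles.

The poles are the roots of the denominator s^4 + 12s^3 + 64s^2 + 168s + 340 = 0.
No real roots exist; factor into two real quadratics: (s^2 + 2s + 10)(s^2 + 10s + 34) = 0.
Each quadratic gives a conjugate pair via the quadratic formula.

s = -1 ± 3j, -5 ± 3j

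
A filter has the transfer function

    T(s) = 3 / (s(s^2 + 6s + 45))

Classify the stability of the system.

The poles can be read from the denominator factors: s = 0, -3 ± 6j.
Since the simple pole(s) at s = 0 lie on the jω-axis with none in the right half-plane, the system is marginally stable.

marginally stable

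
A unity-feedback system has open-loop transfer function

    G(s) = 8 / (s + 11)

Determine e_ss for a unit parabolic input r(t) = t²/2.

e_ss = ∞

G(s) has no poles at the origin.
This is a Type 0 system; Ka = lim_{s→0} s^2·G(s) = 0, so the steady-state error for a parabola input is infinite.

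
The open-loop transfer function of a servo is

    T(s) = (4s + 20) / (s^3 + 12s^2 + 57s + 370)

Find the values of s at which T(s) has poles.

s = -1 ± 6j, -10

The poles are the roots of the denominator s^3 + 12s^2 + 57s + 370 = 0.
Trying s = -10: the polynomial evaluates to 0, so (s + 10) is a factor.
Dividing out leaves s^2 + 2s + 37 = 0.
The quadratic formula then gives s = -1 ± 6j.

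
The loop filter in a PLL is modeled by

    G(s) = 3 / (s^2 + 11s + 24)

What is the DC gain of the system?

G(0) = 1/8 ≈ 0.1250

Set s = 0: G(0) = (3) / (24) = 1/8.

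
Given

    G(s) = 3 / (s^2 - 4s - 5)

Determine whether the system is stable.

unstable

The denominator s^2 - 4s - 5 factors as (s + 1)(s - 5), giving poles at s = -1, 5.
Since the pole(s) at s = 5 lie in the right half-plane, the system is unstable.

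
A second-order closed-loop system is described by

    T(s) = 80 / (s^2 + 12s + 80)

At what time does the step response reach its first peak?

Comparing s^2 + 12s + 80 to s^2 + 2ζωₙs + ωₙ²: ωₙ = √80 ≈ 8.944 rad/s and ζ = 12/(2·√80) ≈ 0.6708.
ζωₙ = 12/2 = 6, so ω_d = ωₙ√(1−ζ²) = √(ωₙ² − (ζωₙ)²) = √(80 − 6²) = √44 ≈ 6.633 rad/s.
t_p = π/ω_d = π/6.633 ≈ 0.4736 s.

t_p ≈ 0.4736 s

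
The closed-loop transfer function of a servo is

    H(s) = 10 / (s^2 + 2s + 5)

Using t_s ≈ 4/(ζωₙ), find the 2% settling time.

Comparing s^2 + 2s + 5 to s^2 + 2ζωₙs + ωₙ²: ωₙ = √5 ≈ 2.236 rad/s and ζ = 2/(2·√5) ≈ 0.4472.
ζωₙ = 2/2 = 1, so t_s ≈ 4/(ζωₙ) = 4/1 = 4 s.

t_s ≈ 4 s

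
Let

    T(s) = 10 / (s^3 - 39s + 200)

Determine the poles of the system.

s = 4 ± 3j, -8

The poles are the roots of the denominator s^3 - 39s + 200 = 0.
Trying s = -8: the polynomial evaluates to 0, so (s + 8) is a factor.
Dividing out leaves s^2 - 8s + 25 = 0.
The quadratic formula then gives s = 4 ± 3j.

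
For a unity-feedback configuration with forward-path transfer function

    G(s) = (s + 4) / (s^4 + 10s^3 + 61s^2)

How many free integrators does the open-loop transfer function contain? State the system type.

Factor s from the denominator: s^4 + 10s^3 + 61s^2 = s^2·(s^2 + 10s + 61).
There are 2 poles at the origin, so the system is Type 2.

Type 2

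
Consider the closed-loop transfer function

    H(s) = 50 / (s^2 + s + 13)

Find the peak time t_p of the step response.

Comparing s^2 + s + 13 to s^2 + 2ζωₙs + ωₙ²: ωₙ = √13 ≈ 3.606 rad/s and ζ = 1/(2·√13) ≈ 0.1387.
ζωₙ = 1/2 = 0.5, so ω_d = ωₙ√(1−ζ²) = √(ωₙ² − (ζωₙ)²) = √(13 − 0.5²) = √12.75 ≈ 3.571 rad/s.
t_p = π/ω_d = π/3.571 ≈ 0.8798 s.

t_p ≈ 0.8798 s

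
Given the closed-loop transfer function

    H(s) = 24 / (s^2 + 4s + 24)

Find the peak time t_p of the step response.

t_p ≈ 0.7025 s

Comparing s^2 + 4s + 24 to s^2 + 2ζωₙs + ωₙ²: ωₙ = √24 ≈ 4.899 rad/s and ζ = 4/(2·√24) ≈ 0.4082.
ζωₙ = 4/2 = 2, so ω_d = ωₙ√(1−ζ²) = √(ωₙ² − (ζωₙ)²) = √(24 − 2²) = √20 ≈ 4.472 rad/s.
t_p = π/ω_d = π/4.472 ≈ 0.7025 s.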